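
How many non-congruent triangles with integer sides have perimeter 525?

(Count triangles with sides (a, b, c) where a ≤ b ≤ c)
Let a ≤ b ≤ c with a + b + c = 525. The only binding inequality is a + b > c, i.e. 525 − c > c, so c < 525/2; and c ≥ 525/3 since c is the largest side.
So 175 ≤ c ≤ 262. For each c, b runs from ⌈(525 − c)/2⌉ up to c (then a = 525 − b − c satisfies 1 ≤ a ≤ b automatically), giving c − ⌈(525 − c)/2⌉ + 1 choices.
Summing over c: 1 + 2 + 4 + 5 + … + 130 + 131  (88 terms, c = 175, …, 262) = 5808
Check (closed form: nearest integer to p²/48 for even p, (p+3)²/48 for odd p): (525+3)²/48 = 528²/48 = 278784/48 ≈ 5808.00 → 5808

5808 triangles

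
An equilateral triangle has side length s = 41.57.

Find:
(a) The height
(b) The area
(a) The height splits the triangle into two 30-60-90 halves: h = s·√3/2 = 41.57·1.73205/2 ≈ 72.0014/2 ≈ 36.0007
(b) Area = (√3/4)·s² = (√3/4)·41.57² = (√3/4)·1728.0649 ≈ 0.433013·1728.0649 ≈ 748.274

Height = 36, Area = 748.3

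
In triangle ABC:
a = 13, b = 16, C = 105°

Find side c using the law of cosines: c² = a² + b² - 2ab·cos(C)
c² = 13² + 16² − 2·13·16·cos(105°)
cos(105°) ≈ -0.258819
c² ≈ 169 + 256 − 416·(-0.258819) ≈ 425 + 107.669 ≈ 532.669
c ≈ √532.669 ≈ 23.0796

c = 23.08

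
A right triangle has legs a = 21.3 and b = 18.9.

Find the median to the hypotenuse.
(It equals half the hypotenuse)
Hypotenuse c = √(a² + b²) = √(453.69 + 357.21) = √810.9 ≈ 28.4763
Median to hypotenuse = c/2 ≈ 28.4763/2 ≈ 14.2382

Median = 14.24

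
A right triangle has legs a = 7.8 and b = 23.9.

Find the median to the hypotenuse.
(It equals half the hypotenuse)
Hypotenuse c = √(a² + b²) = √(60.84 + 571.21) = √632.05 ≈ 25.1406
Median to hypotenuse = c/2 ≈ 25.1406/2 ≈ 12.5703

Median = 12.57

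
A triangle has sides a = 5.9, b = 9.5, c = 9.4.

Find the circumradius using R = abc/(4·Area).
First find the area with Heron's formula.
s = (5.9 + 9.5 + 9.4)/2 = 12.4
Area = √(s(s−a)(s−b)(s−c)) = √(12.4·6.5·2.9·3) ≈ √701.22 ≈ 26.4806
abc = 5.9·9.5·9.4 = 526.87
R = abc/(4·Area) ≈ 526.87/(4·26.4806) = 526.87/105.922 ≈ 4.97412

R = 4.974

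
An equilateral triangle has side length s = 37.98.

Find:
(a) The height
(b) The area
(a) The height splits the triangle into two 30-60-90 halves: h = s·√3/2 = 37.98·1.73205/2 ≈ 65.7833/2 ≈ 32.8916
(b) Area = (√3/4)·s² = (√3/4)·37.98² = (√3/4)·1442.4804 ≈ 0.433013·1442.4804 ≈ 624.612

Height = 32.89, Area = 624.6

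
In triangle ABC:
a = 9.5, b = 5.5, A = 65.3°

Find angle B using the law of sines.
a/sin(A) = b/sin(B)  ⇒  sin(B) = b·sin(A)/a = 5.5·sin(65.3°)/9.5
sin(65.3°) ≈ 0.908508
sin(B) ≈ 5.5·0.908508/9.5 ≈ 4.99679/9.5 ≈ 0.525978
B = arcsin(0.525978) ≈ 31.7341°
(Since b ≤ a we need B ≤ A, so the obtuse alternative 180° − 31.7341° ≈ 148.266° is rejected.)

B = 31.73°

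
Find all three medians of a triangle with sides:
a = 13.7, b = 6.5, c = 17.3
Median formula: m_a = ½√(2b² + 2c² − a²) (and cyclically). a² = 187.69, b² = 42.25, c² = 299.29.
m_a = ½√(2·42.25 + 2·299.29 − 187.69) = ½√495.39 ≈ ½·22.2574 ≈ 11.1287
m_b = ½√(2·187.69 + 2·299.29 − 42.25) = ½√931.71 ≈ ½·30.5239 ≈ 15.262
m_c = ½√(2·187.69 + 2·42.25 − 299.29) = ½√160.59 ≈ ½·12.6724 ≈ 6.33621

m_a = 11.13, m_b = 15.26, m_c = 6.336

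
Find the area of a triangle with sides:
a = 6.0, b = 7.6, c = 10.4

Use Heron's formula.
s = (6.0 + 7.6 + 10.4)/2 = 24/2 = 12
s − a = 6, s − b = 4.4, s − c = 1.6
s(s−a)(s−b)(s−c) = 12·6·4.4·1.6 ≈ 506.88
Area = √506.88 ≈ 22.514

Area = 22.51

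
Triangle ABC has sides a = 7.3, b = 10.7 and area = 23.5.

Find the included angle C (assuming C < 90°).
Area = ½·a·b·sin(C)  ⇒  sin(C) = 2·Area/(a·b) = 2·23.5/(7.3·10.7) = 47/78.11 ≈ 0.601716
C = arcsin(0.601716) ≈ 36.9929° (taking the acute solution since C < 90°)

C = 36.99°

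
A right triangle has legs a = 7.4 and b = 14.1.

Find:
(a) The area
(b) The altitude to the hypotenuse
(a) The legs are perpendicular, so Area = ½·a·b = ½·7.4·14.1 = ½·104.34 = 52.17
(b) Hypotenuse c = √(a² + b²) = √(54.76 + 198.81) = √253.57 ≈ 15.9239
    Area = ½·c·h_c  ⇒  h_c = 2·Area/c = 104.34/15.9239 ≈ 6.55242

Area = 52.17, h_c = 6.552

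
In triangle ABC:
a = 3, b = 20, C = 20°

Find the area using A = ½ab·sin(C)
A = ½·a·b·sin(C) = ½·3·20·sin(20°)
sin(20°) ≈ 0.34202
A ≈ ½·60·0.34202 = 30·0.34202 ≈ 10.2606

Area = 10.26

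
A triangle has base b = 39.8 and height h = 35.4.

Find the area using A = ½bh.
A = ½·b·h = ½·39.8·35.4 = ½·1408.92 = 704.46

Area = 704.46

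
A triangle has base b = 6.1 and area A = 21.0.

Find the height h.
A = ½·b·h  ⇒  h = 2A/b = 2·21.0/6.1 = 42/6.1 ≈ 6.88525

h = 6.885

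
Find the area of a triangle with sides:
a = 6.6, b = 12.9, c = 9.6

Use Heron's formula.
s = (6.6 + 12.9 + 9.6)/2 = 29.1/2 = 14.55
s − a = 7.95, s − b = 1.65, s − c = 4.95
s(s−a)(s−b)(s−c) = 14.55·7.95·1.65·4.95 ≈ 944.755
Area = √944.755 ≈ 30.7369

Area = 30.74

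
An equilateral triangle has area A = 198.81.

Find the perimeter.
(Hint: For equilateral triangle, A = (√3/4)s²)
A = (√3/4)s²  ⇒  s² = 4A/√3 = 4·198.81/√3 = 795.24/1.73205 ≈ 459.132
s ≈ √459.132 ≈ 21.4274
Perimeter = 3s ≈ 3·21.4274 ≈ 64.2821

Perimeter = 64.28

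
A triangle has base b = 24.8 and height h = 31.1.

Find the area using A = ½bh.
A = ½·b·h = ½·24.8·31.1 = ½·771.28 = 385.64

Area = 385.64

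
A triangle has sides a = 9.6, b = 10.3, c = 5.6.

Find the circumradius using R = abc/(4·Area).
First find the area with Heron's formula.
s = (9.6 + 10.3 + 5.6)/2 = 12.75
Area = √(s(s−a)(s−b)(s−c)) = √(12.75·3.15·2.45·7.15) ≈ √703.547 ≈ 26.5245
abc = 9.6·10.3·5.6 = 553.728
R = abc/(4·Area) ≈ 553.728/(4·26.5245) = 553.728/106.098 ≈ 5.21903

R = 5.219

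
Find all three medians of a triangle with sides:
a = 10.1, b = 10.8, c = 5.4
Median formula: m_a = ½√(2b² + 2c² − a²) (and cyclically). a² = 102.01, b² = 116.64, c² = 29.16.
m_a = ½√(2·116.64 + 2·29.16 − 102.01) = ½√189.59 ≈ ½·13.7692 ≈ 6.88458
m_b = ½√(2·102.01 + 2·29.16 − 116.64) = ½√145.7 ≈ ½·12.0706 ≈ 6.03531
m_c = ½√(2·102.01 + 2·116.64 − 29.16) = ½√408.14 ≈ ½·20.2025 ≈ 10.1012

m_a = 6.885, m_b = 6.035, m_c = 10.1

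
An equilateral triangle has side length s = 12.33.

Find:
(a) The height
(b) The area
(a) The height splits the triangle into two 30-60-90 halves: h = s·√3/2 = 12.33·1.73205/2 ≈ 21.3562/2 ≈ 10.6781
(b) Area = (√3/4)·s² = (√3/4)·12.33² = (√3/4)·152.0289 ≈ 0.433013·152.0289 ≈ 65.8304

Height = 10.68, Area = 65.83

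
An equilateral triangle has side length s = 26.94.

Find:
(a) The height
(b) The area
(a) The height splits the triangle into two 30-60-90 halves: h = s·√3/2 = 26.94·1.73205/2 ≈ 46.6614/2 ≈ 23.3307
(b) Area = (√3/4)·s² = (√3/4)·26.94² = (√3/4)·725.7636 ≈ 0.433013·725.7636 ≈ 314.265

Height = 23.33, Area = 314.3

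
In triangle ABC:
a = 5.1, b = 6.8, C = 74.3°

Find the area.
Two sides and the included angle (SAS): A = ½·a·b·sin(C) = ½·5.1·6.8·sin(74.3°)
sin(74.3°) ≈ 0.962692
A ≈ ½·34.68·0.962692 = 17.34·0.962692 ≈ 16.6931

Area = 16.69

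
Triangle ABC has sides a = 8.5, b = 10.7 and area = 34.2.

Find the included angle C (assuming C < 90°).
Area = ½·a·b·sin(C)  ⇒  sin(C) = 2·Area/(a·b) = 2·34.2/(8.5·10.7) = 68.4/90.95 ≈ 0.752062
C = arcsin(0.752062) ≈ 48.7693° (taking the acute solution since C < 90°)

C = 48.77°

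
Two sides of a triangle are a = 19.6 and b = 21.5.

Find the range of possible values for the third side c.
Triangle inequality: |a − b| < c < a + b
|a − b| = |19.6 − 21.5| = 1.9
a + b = 19.6 + 21.5 = 41.1

1.9 < c < 41.1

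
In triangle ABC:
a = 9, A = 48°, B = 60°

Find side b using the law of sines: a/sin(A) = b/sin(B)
a/sin(A) = b/sin(B)  ⇒  b = a·sin(B)/sin(A) = 9·sin(60°)/sin(48°)
sin(60°) ≈ 0.866025, sin(48°) ≈ 0.743145
b ≈ 9·0.866025/0.743145 ≈ 7.79423/0.743145 ≈ 10.4882

b = 10.49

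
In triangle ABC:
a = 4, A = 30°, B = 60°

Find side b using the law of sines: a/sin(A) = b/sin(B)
a/sin(A) = b/sin(B)  ⇒  b = a·sin(B)/sin(A) = 4·sin(60°)/sin(30°)
sin(60°) ≈ 0.866025, sin(30°) ≈ 0.5
b ≈ 4·0.866025/0.5 ≈ 3.4641/0.5 ≈ 6.9282

b = 6.928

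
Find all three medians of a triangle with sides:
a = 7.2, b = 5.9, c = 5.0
Median formula: m_a = ½√(2b² + 2c² − a²) (and cyclically). a² = 51.84, b² = 34.81, c² = 25.
m_a = ½√(2·34.81 + 2·25 − 51.84) = ½√67.78 ≈ ½·8.23286 ≈ 4.11643
m_b = ½√(2·51.84 + 2·25 − 34.81) = ½√118.87 ≈ ½·10.9028 ≈ 5.45138
m_c = ½√(2·51.84 + 2·34.81 − 25) = ½√148.3 ≈ ½·12.1778 ≈ 6.08892

m_a = 4.116, m_b = 5.451, m_c = 6.089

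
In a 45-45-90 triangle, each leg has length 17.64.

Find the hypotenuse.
In a 45-45-90 triangle the sides are in ratio 1 : 1 : √2, so hypotenuse = leg·√2.
Hypotenuse = 17.64·√2 ≈ 17.64·1.41421 ≈ 24.9467

Hypotenuse = 17.64√2 = 24.95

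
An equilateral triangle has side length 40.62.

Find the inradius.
r = Area/s with s the semi-perimeter.
Area = (√3/4)·40.62² = (√3/4)·1649.9844 ≈ 0.433013·1649.9844 ≈ 714.464
s = 3·40.62/2 = 60.93
r ≈ 714.464/60.93 ≈ 11.726
(Equivalently r = side/(2√3) = 40.62/3.4641 ≈ 11.726.)

r = 11.73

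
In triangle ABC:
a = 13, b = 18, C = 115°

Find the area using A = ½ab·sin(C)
A = ½·a·b·sin(C) = ½·13·18·sin(115°)
sin(115°) ≈ 0.906308
A ≈ ½·234·0.906308 = 117·0.906308 ≈ 106.038

Area = 106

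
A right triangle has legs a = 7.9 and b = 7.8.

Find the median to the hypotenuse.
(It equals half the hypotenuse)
Hypotenuse c = √(a² + b²) = √(62.41 + 60.84) = √123.25 ≈ 11.1018
Median to hypotenuse = c/2 ≈ 11.1018/2 ≈ 5.5509

Median = 5.551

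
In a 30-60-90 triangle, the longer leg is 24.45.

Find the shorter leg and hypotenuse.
In a 30-60-90 triangle the sides are in ratio 1 : √3 : 2, so short leg = long leg/√3 and hypotenuse = 2·(short leg).
Short leg = 24.45/√3 ≈ 24.45/1.73205 ≈ 14.1162
Hypotenuse = 2·14.1162 ≈ 28.2324

Short leg = 14.12, Hypotenuse = 28.23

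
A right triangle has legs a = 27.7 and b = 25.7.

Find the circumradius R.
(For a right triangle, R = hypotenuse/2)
Hypotenuse c = √(a² + b²) = √(767.29 + 660.49) = √1427.78 ≈ 37.786
R = c/2 ≈ 37.786/2 ≈ 18.893

R = 18.89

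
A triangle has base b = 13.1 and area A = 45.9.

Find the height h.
A = ½·b·h  ⇒  h = 2A/b = 2·45.9/13.1 = 91.8/13.1 ≈ 7.00763

h = 7.008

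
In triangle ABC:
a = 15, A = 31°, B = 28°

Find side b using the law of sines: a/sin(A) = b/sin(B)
a/sin(A) = b/sin(B)  ⇒  b = a·sin(B)/sin(A) = 15·sin(28°)/sin(31°)
sin(28°) ≈ 0.469472, sin(31°) ≈ 0.515038
b ≈ 15·0.469472/0.515038 ≈ 7.04207/0.515038 ≈ 13.6729

b = 13.67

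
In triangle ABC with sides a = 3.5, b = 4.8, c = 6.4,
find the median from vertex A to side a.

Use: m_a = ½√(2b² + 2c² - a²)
m_a = ½√(2·4.8² + 2·6.4² − 3.5²) = ½√(2·23.04 + 2·40.96 − 12.25) = ½√(46.08 + 81.92 − 12.25) = ½√115.75
√115.75 ≈ 10.7587, so m_a ≈ 5.37936

m_a = 5.379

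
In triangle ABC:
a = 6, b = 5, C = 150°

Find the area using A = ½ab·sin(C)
A = ½·a·b·sin(C) = ½·6·5·sin(150°)
sin(150°) ≈ 0.5
A ≈ ½·30·0.5 = 15·0.5 ≈ 7.5

Area = 7.5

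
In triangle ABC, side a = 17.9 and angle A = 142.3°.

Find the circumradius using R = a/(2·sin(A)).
R = a/(2·sin(A)) = 17.9/(2·sin(142.3°))
sin(142.3°) ≈ 0.611527
R ≈ 17.9/(2·0.611527) = 17.9/1.22305 ≈ 14.6355

R = 14.64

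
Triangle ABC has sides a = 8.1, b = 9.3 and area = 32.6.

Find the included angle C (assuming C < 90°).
Area = ½·a·b·sin(C)  ⇒  sin(C) = 2·Area/(a·b) = 2·32.6/(8.1·9.3) = 65.2/75.33 ≈ 0.865525
C = arcsin(0.865525) ≈ 59.9427° (taking the acute solution since C < 90°)

C = 59.94°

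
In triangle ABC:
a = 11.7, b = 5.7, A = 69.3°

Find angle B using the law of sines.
a/sin(A) = b/sin(B)  ⇒  sin(B) = b·sin(A)/a = 5.7·sin(69.3°)/11.7
sin(69.3°) ≈ 0.935444
sin(B) ≈ 5.7·0.935444/11.7 ≈ 5.33203/11.7 ≈ 0.455729
B = arcsin(0.455729) ≈ 27.1119°
(Since b ≤ a we need B ≤ A, so the obtuse alternative 180° − 27.1119° ≈ 152.888° is rejected.)

B = 27.11°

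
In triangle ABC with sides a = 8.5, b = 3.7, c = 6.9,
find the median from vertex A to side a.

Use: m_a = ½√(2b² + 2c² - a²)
m_a = ½√(2·3.7² + 2·6.9² − 8.5²) = ½√(2·13.69 + 2·47.61 − 72.25) = ½√(27.38 + 95.22 − 72.25) = ½√50.35
√50.35 ≈ 7.09577, so m_a ≈ 3.54789

m_a = 3.548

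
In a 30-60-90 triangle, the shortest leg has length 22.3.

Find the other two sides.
In a 30-60-90 triangle the sides are in ratio 1 : √3 : 2 (short leg : long leg : hypotenuse).
Long leg = 22.3·√3 ≈ 22.3·1.73205 ≈ 38.6247
Hypotenuse = 2·22.3 = 44.6

Long leg = 22.3√3 = 38.62, Hypotenuse = 44.6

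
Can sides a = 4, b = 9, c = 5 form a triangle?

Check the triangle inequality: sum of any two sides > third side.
a + b vs c: 4 + 9 = 13 > 5  ✓
a + c vs b: 4 + 5 = 9 ≤ 9  ✗
b + c vs a: 9 + 5 = 14 > 4  ✓

No: 4 + 5 = 9 is not > 9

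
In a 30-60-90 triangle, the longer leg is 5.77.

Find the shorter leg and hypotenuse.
In a 30-60-90 triangle the sides are in ratio 1 : √3 : 2, so short leg = long leg/√3 and hypotenuse = 2·(short leg).
Short leg = 5.77/√3 ≈ 5.77/1.73205 ≈ 3.33131
Hypotenuse = 2·3.33131 ≈ 6.66262

Short leg = 3.331, Hypotenuse = 6.663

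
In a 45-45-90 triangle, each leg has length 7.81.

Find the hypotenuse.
In a 45-45-90 triangle the sides are in ratio 1 : 1 : √2, so hypotenuse = leg·√2.
Hypotenuse = 7.81·√2 ≈ 7.81·1.41421 ≈ 11.045

Hypotenuse = 7.81√2 = 11.05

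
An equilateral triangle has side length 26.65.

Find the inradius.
r = Area/s with s the semi-perimeter.
Area = (√3/4)·26.65² = (√3/4)·710.2225 ≈ 0.433013·710.2225 ≈ 307.535
s = 3·26.65/2 = 39.975
r ≈ 307.535/39.975 ≈ 7.69319
(Equivalently r = side/(2√3) = 26.65/3.4641 ≈ 7.69319.)

r = 7.693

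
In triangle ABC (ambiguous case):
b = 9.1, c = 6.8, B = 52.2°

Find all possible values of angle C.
b/sin(B) = c/sin(C)  ⇒  sin(C) = c·sin(B)/b = 6.8·sin(52.2°)/9.1
sin(52.2°) ≈ 0.790155
sin(C) ≈ 6.8·0.790155/9.1 ≈ 5.37305/9.1 ≈ 0.590446
Candidate 1: C₁ = arcsin(0.590446) ≈ 36.1886°  →  A = 180° − 52.2° − 36.1886° ≈ 91.6114° > 0, valid
Candidate 2: C₂ = 180° − C₁ ≈ 143.811°  →  A = 180° − 52.2° − 143.811° ≈ -16.0114° ≤ 0, not a valid triangle

C = 36.19° (one solution)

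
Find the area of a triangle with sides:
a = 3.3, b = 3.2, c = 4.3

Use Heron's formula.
s = (3.3 + 3.2 + 4.3)/2 = 10.8/2 = 5.4
s − a = 2.1, s − b = 2.2, s − c = 1.1
s(s−a)(s−b)(s−c) = 5.4·2.1·2.2·1.1 ≈ 27.4428
Area = √27.4428 ≈ 5.23859

Area = 5.239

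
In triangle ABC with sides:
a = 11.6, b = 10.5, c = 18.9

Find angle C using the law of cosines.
c² = a² + b² − 2ab·cos(C)  ⇒  cos(C) = (a² + b² − c²)/(2ab)
cos(C) = (11.6² + 10.5² − 18.9²)/(2·11.6·10.5) = (134.56 + 110.25 − 357.21)/243.6 = -112.4/243.6 ≈ -0.461412
C = arccos(-0.461412) ≈ 117.478°

C = 117.5°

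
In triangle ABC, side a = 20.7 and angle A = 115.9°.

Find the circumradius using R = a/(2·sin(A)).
R = a/(2·sin(A)) = 20.7/(2·sin(115.9°))
sin(115.9°) ≈ 0.899558
R ≈ 20.7/(2·0.899558) = 20.7/1.79912 ≈ 11.5057

R = 11.51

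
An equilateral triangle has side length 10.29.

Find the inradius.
r = Area/s with s the semi-perimeter.
Area = (√3/4)·10.29² = (√3/4)·105.8841 ≈ 0.433013·105.8841 ≈ 45.8492
s = 3·10.29/2 = 15.435
r ≈ 45.8492/15.435 ≈ 2.97047
(Equivalently r = side/(2√3) = 10.29/3.4641 ≈ 2.97047.)

r = 2.97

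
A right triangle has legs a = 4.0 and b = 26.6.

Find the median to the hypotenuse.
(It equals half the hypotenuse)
Hypotenuse c = √(a² + b²) = √(16 + 707.56) = √723.56 ≈ 26.8991
Median to hypotenuse = c/2 ≈ 26.8991/2 ≈ 13.4495

Median = 13.45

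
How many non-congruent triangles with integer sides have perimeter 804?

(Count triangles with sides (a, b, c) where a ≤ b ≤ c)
Let a ≤ b ≤ c with a + b + c = 804. The only binding inequality is a + b > c, i.e. 804 − c > c, so c < 804/2; and c ≥ 804/3 since c is the largest side.
So 268 ≤ c ≤ 401. For each c, b runs from ⌈(804 − c)/2⌉ up to c (then a = 804 − b − c satisfies 1 ≤ a ≤ b automatically), giving c − ⌈(804 − c)/2⌉ + 1 choices.
Summing over c: 1 + 2 + 4 + 5 + … + 199 + 200  (134 terms, c = 268, …, 401) = 13467
Check (closed form: nearest integer to p²/48 for even p, (p+3)²/48 for odd p): 804²/48 = 646416/48 ≈ 13467.00 → 13467

13467 triangles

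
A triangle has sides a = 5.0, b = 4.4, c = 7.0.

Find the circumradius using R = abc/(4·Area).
First find the area with Heron's formula.
s = (5.0 + 4.4 + 7.0)/2 = 8.2
Area = √(s(s−a)(s−b)(s−c)) = √(8.2·3.2·3.8·1.2) ≈ √119.654 ≈ 10.9387
abc = 5.0·4.4·7.0 = 154
R = abc/(4·Area) ≈ 154/(4·10.9387) = 154/43.7547 ≈ 3.51962

R = 3.52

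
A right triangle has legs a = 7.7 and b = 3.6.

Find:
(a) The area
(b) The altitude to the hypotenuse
(a) The legs are perpendicular, so Area = ½·a·b = ½·7.7·3.6 = ½·27.72 = 13.86
(b) Hypotenuse c = √(a² + b²) = √(59.29 + 12.96) = √72.25 ≈ 8.5
    Area = ½·c·h_c  ⇒  h_c = 2·Area/c = 27.72/8.5 ≈ 3.26118

Area = 13.86, h_c = 3.261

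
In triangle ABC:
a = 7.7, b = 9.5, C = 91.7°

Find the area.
Two sides and the included angle (SAS): A = ½·a·b·sin(C) = ½·7.7·9.5·sin(91.7°)
sin(91.7°) ≈ 0.99956
A ≈ ½·73.15·0.99956 = 36.575·0.99956 ≈ 36.5589

Area = 36.56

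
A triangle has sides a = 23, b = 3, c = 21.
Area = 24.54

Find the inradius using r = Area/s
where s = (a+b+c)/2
s = (23 + 3 + 21)/2 = 47/2 = 23.5
r = Area/s = 24.54/23.5 ≈ 1.04426

r = 1.044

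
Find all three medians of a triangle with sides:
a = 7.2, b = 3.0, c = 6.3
Median formula: m_a = ½√(2b² + 2c² − a²) (and cyclically). a² = 51.84, b² = 9, c² = 39.69.
m_a = ½√(2·9 + 2·39.69 − 51.84) = ½√45.54 ≈ ½·6.74833 ≈ 3.37417
m_b = ½√(2·51.84 + 2·39.69 − 9) = ½√174.06 ≈ ½·13.1932 ≈ 6.59659
m_c = ½√(2·51.84 + 2·9 − 39.69) = ½√81.99 ≈ ½·9.05483 ≈ 4.52742

m_a = 3.374, m_b = 6.597, m_c = 4.527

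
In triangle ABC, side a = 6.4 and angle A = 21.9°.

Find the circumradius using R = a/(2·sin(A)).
R = a/(2·sin(A)) = 6.4/(2·sin(21.9°))
sin(21.9°) ≈ 0.372988
R ≈ 6.4/(2·0.372988) = 6.4/0.745976 ≈ 8.57937

R = 8.579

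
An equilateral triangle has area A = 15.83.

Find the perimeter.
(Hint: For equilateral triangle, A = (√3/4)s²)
A = (√3/4)s²  ⇒  s² = 4A/√3 = 4·15.83/√3 = 63.32/1.73205 ≈ 36.5578
s ≈ √36.5578 ≈ 6.04631
Perimeter = 3s ≈ 3·6.04631 ≈ 18.1389

Perimeter = 18.14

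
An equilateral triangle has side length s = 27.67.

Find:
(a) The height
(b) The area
(a) The height splits the triangle into two 30-60-90 halves: h = s·√3/2 = 27.67·1.73205/2 ≈ 47.9258/2 ≈ 23.9629
(b) Area = (√3/4)·s² = (√3/4)·27.67² = (√3/4)·765.6289 ≈ 0.433013·765.6289 ≈ 331.527

Height = 23.96, Area = 331.5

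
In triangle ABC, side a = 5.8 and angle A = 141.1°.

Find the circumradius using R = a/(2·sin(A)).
R = a/(2·sin(A)) = 5.8/(2·sin(141.1°))
sin(141.1°) ≈ 0.627963
R ≈ 5.8/(2·0.627963) = 5.8/1.25593 ≈ 4.61811

R = 4.618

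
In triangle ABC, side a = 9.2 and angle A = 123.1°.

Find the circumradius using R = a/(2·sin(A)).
R = a/(2·sin(A)) = 9.2/(2·sin(123.1°))
sin(123.1°) ≈ 0.837719
R ≈ 9.2/(2·0.837719) = 9.2/1.67544 ≈ 5.4911

R = 5.491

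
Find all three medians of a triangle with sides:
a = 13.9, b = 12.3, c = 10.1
Median formula: m_a = ½√(2b² + 2c² − a²) (and cyclically). a² = 193.21, b² = 151.29, c² = 102.01.
m_a = ½√(2·151.29 + 2·102.01 − 193.21) = ½√313.39 ≈ ½·17.7028 ≈ 8.85141
m_b = ½√(2·193.21 + 2·102.01 − 151.29) = ½√439.15 ≈ ½·20.9559 ≈ 10.478
m_c = ½√(2·193.21 + 2·151.29 − 102.01) = ½√586.99 ≈ ½·24.2279 ≈ 12.1139

m_a = 8.851, m_b = 10.48, m_c = 12.11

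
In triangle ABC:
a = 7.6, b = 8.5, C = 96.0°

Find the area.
Two sides and the included angle (SAS): A = ½·a·b·sin(C) = ½·7.6·8.5·sin(96.0°)
sin(96.0°) ≈ 0.994522
A ≈ ½·64.6·0.994522 = 32.3·0.994522 ≈ 32.1231

Area = 32.12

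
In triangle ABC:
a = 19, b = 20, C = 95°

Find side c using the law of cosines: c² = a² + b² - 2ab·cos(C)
c² = 19² + 20² − 2·19·20·cos(95°)
cos(95°) ≈ -0.0871557
c² ≈ 361 + 400 − 760·(-0.0871557) ≈ 761 + 66.2384 ≈ 827.238
c ≈ √827.238 ≈ 28.7618

c = 28.76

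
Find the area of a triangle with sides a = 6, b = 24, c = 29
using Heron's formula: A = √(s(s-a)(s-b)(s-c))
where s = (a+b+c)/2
s = (6 + 24 + 29)/2 = 59/2 = 29.5
s − a = 23.5, s − b = 5.5, s − c = 0.5
s(s−a)(s−b)(s−c) = 29.5·23.5·5.5·0.5 = 1906.4375
Area = √1906.4375 ≈ 43.6628

s = 29.5, Area = 43.66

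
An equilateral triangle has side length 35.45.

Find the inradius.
r = Area/s with s the semi-perimeter.
Area = (√3/4)·35.45² = (√3/4)·1256.7025 ≈ 0.433013·1256.7025 ≈ 544.168
s = 3·35.45/2 = 53.175
r ≈ 544.168/53.175 ≈ 10.2335
(Equivalently r = side/(2√3) = 35.45/3.4641 ≈ 10.2335.)

r = 10.23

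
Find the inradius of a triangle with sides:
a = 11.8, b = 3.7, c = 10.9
r = Area/s where s is the semi-perimeter.
s = (11.8 + 3.7 + 10.9)/2 = 26.4/2 = 13.2
Area = √(s(s−a)(s−b)(s−c)) = √(13.2·1.4·9.5·2.3) ≈ √403.788 ≈ 20.0945
r ≈ 20.0945/13.2 ≈ 1.52231

r = 1.522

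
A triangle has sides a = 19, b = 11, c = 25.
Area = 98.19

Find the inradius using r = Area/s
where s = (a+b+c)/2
s = (19 + 11 + 25)/2 = 55/2 = 27.5
r = Area/s = 98.19/27.5 ≈ 3.57055

r = 3.571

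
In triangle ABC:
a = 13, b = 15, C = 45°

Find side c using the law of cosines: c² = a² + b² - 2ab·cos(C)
c² = 13² + 15² − 2·13·15·cos(45°)
cos(45°) ≈ 0.707107
c² ≈ 169 + 225 − 390·(0.707107) ≈ 394 − 275.772 ≈ 118.228
c ≈ √118.228 ≈ 10.8733

c = 10.87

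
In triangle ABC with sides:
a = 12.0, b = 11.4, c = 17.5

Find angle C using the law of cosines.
c² = a² + b² − 2ab·cos(C)  ⇒  cos(C) = (a² + b² − c²)/(2ab)
cos(C) = (12.0² + 11.4² − 17.5²)/(2·12.0·11.4) = (144 + 129.96 − 306.25)/273.6 = -32.29/273.6 ≈ -0.118019
C = arccos(-0.118019) ≈ 96.7778°

C = 96.78°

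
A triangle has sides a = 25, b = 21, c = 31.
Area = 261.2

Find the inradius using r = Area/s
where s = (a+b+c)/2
s = (25 + 21 + 31)/2 = 77/2 = 38.5
r = Area/s = 261.2/38.5 ≈ 6.78442

r = 6.784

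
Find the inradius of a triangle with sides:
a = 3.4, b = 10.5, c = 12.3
r = Area/s where s is the semi-perimeter.
s = (3.4 + 10.5 + 12.3)/2 = 26.2/2 = 13.1
Area = √(s(s−a)(s−b)(s−c)) = √(13.1·9.7·2.6·0.8) ≈ √264.306 ≈ 16.2575
r ≈ 16.2575/13.1 ≈ 1.24103

r = 1.241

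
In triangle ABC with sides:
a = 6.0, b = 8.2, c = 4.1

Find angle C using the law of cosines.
c² = a² + b² − 2ab·cos(C)  ⇒  cos(C) = (a² + b² − c²)/(2ab)
cos(C) = (6.0² + 8.2² − 4.1²)/(2·6.0·8.2) = (36 + 67.24 − 16.81)/98.4 = 86.43/98.4 ≈ 0.878354
C = arccos(0.878354) ≈ 28.5556°

C = 28.56°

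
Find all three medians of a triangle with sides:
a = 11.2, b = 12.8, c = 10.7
Median formula: m_a = ½√(2b² + 2c² − a²) (and cyclically). a² = 125.44, b² = 163.84, c² = 114.49.
m_a = ½√(2·163.84 + 2·114.49 − 125.44) = ½√431.22 ≈ ½·20.7658 ≈ 10.3829
m_b = ½√(2·125.44 + 2·114.49 − 163.84) = ½√316.02 ≈ ½·17.777 ≈ 8.88848
m_c = ½√(2·125.44 + 2·163.84 − 114.49) = ½√464.07 ≈ ½·21.5423 ≈ 10.7711

m_a = 10.38, m_b = 8.888, m_c = 10.77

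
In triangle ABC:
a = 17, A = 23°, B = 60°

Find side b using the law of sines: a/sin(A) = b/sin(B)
a/sin(A) = b/sin(B)  ⇒  b = a·sin(B)/sin(A) = 17·sin(60°)/sin(23°)
sin(60°) ≈ 0.866025, sin(23°) ≈ 0.390731
b ≈ 17·0.866025/0.390731 ≈ 14.7224/0.390731 ≈ 37.6792

b = 37.68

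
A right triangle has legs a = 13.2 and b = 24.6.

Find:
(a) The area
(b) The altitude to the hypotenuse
(a) The legs are perpendicular, so Area = ½·a·b = ½·13.2·24.6 = ½·324.72 = 162.36
(b) Hypotenuse c = √(a² + b²) = √(174.24 + 605.16) = √779.4 ≈ 27.9177
    Area = ½·c·h_c  ⇒  h_c = 2·Area/c = 324.72/27.9177 ≈ 11.6313

Area = 162.36, h_c = 11.63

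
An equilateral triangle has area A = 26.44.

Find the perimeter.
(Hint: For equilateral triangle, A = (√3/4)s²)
A = (√3/4)s²  ⇒  s² = 4A/√3 = 4·26.44/√3 = 105.76/1.73205 ≈ 61.0606
s ≈ √61.0606 ≈ 7.81413
Perimeter = 3s ≈ 3·7.81413 ≈ 23.4424

Perimeter = 23.44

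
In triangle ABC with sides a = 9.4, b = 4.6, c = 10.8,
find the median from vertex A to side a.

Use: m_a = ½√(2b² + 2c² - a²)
m_a = ½√(2·4.6² + 2·10.8² − 9.4²) = ½√(2·21.16 + 2·116.64 − 88.36) = ½√(42.32 + 233.28 − 88.36) = ½√187.24
√187.24 ≈ 13.6836, so m_a ≈ 6.84178

m_a = 6.842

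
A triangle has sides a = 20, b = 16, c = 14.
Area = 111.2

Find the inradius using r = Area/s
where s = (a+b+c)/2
s = (20 + 16 + 14)/2 = 50/2 = 25
r = Area/s = 111.2/25 ≈ 4.448

r = 4.448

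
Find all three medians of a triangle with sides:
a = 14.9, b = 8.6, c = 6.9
Median formula: m_a = ½√(2b² + 2c² − a²) (and cyclically). a² = 222.01, b² = 73.96, c² = 47.61.
m_a = ½√(2·73.96 + 2·47.61 − 222.01) = ½√21.13 ≈ ½·4.59674 ≈ 2.29837
m_b = ½√(2·222.01 + 2·47.61 − 73.96) = ½√465.28 ≈ ½·21.5704 ≈ 10.7852
m_c = ½√(2·222.01 + 2·73.96 − 47.61) = ½√544.33 ≈ ½·23.3309 ≈ 11.6654

m_a = 2.298, m_b = 10.79, m_c = 11.67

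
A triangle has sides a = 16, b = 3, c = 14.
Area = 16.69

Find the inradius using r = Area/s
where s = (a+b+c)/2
s = (16 + 3 + 14)/2 = 33/2 = 16.5
r = Area/s = 16.69/16.5 ≈ 1.01152

r = 1.012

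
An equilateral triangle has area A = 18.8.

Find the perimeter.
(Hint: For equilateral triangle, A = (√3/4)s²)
A = (√3/4)s²  ⇒  s² = 4A/√3 = 4·18.8/√3 = 75.2/1.73205 ≈ 43.4167
s ≈ √43.4167 ≈ 6.58914
Perimeter = 3s ≈ 3·6.58914 ≈ 19.7674

Perimeter = 19.77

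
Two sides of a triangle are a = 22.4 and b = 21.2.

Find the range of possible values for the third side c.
Triangle inequality: |a − b| < c < a + b
|a − b| = |22.4 − 21.2| = 1.2
a + b = 22.4 + 21.2 = 43.6

1.2 < c < 43.6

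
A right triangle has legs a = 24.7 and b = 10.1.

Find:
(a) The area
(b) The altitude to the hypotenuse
(a) The legs are perpendicular, so Area = ½·a·b = ½·24.7·10.1 = ½·249.47 = 124.735
(b) Hypotenuse c = √(a² + b²) = √(610.09 + 102.01) = √712.1 ≈ 26.6852
    Area = ½·c·h_c  ⇒  h_c = 2·Area/c = 249.47/26.6852 ≈ 9.34863

Area = 124.735, h_c = 9.349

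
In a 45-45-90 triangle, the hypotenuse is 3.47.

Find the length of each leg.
In a 45-45-90 triangle hypotenuse = leg·√2, so leg = hypotenuse/√2.
Leg = 3.47/√2 ≈ 3.47/1.41421 ≈ 2.45366

Each leg = 2.454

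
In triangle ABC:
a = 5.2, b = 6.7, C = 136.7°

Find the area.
Two sides and the included angle (SAS): A = ½·a·b·sin(C) = ½·5.2·6.7·sin(136.7°)
sin(136.7°) ≈ 0.685818
A ≈ ½·34.84·0.685818 = 17.42·0.685818 ≈ 11.947

Area = 11.95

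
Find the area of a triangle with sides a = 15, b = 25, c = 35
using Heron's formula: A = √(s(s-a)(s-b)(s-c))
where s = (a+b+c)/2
s = (15 + 25 + 35)/2 = 75/2 = 37.5
s − a = 22.5, s − b = 12.5, s − c = 2.5
s(s−a)(s−b)(s−c) = 37.5·22.5·12.5·2.5 = 26367.1875
Area = √26367.1875 ≈ 162.38

s = 37.5, Area = 162.4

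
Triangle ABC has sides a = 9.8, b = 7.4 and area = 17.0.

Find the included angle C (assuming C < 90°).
Area = ½·a·b·sin(C)  ⇒  sin(C) = 2·Area/(a·b) = 2·17.0/(9.8·7.4) = 34/72.52 ≈ 0.468836
C = arcsin(0.468836) ≈ 27.9588° (taking the acute solution since C < 90°)

C = 27.96°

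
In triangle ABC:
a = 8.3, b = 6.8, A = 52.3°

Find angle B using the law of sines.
a/sin(A) = b/sin(B)  ⇒  sin(B) = b·sin(A)/a = 6.8·sin(52.3°)/8.3
sin(52.3°) ≈ 0.791224
sin(B) ≈ 6.8·0.791224/8.3 ≈ 5.38032/8.3 ≈ 0.648231
B = arcsin(0.648231) ≈ 40.4084°
(Since b ≤ a we need B ≤ A, so the obtuse alternative 180° − 40.4084° ≈ 139.592° is rejected.)

B = 40.41°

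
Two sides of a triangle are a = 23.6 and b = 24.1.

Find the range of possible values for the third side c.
Triangle inequality: |a − b| < c < a + b
|a − b| = |23.6 − 24.1| = 0.5
a + b = 23.6 + 24.1 = 47.7

0.5 < c < 47.7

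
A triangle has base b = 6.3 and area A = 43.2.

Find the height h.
A = ½·b·h  ⇒  h = 2A/b = 2·43.2/6.3 = 86.4/6.3 ≈ 13.7143

h = 13.71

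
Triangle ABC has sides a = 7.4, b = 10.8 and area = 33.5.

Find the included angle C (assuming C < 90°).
Area = ½·a·b·sin(C)  ⇒  sin(C) = 2·Area/(a·b) = 2·33.5/(7.4·10.8) = 67/79.92 ≈ 0.838338
C = arcsin(0.838338) ≈ 56.9651° (taking the acute solution since C < 90°)

C = 56.97°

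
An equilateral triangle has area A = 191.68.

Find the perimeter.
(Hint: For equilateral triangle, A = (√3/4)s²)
A = (√3/4)s²  ⇒  s² = 4A/√3 = 4·191.68/√3 = 766.72/1.73205 ≈ 442.666
s ≈ √442.666 ≈ 21.0396
Perimeter = 3s ≈ 3·21.0396 ≈ 63.1189

Perimeter = 63.12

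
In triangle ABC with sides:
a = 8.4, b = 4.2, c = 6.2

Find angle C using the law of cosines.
c² = a² + b² − 2ab·cos(C)  ⇒  cos(C) = (a² + b² − c²)/(2ab)
cos(C) = (8.4² + 4.2² − 6.2²)/(2·8.4·4.2) = (70.56 + 17.64 − 38.44)/70.56 = 49.76/70.56 ≈ 0.705215
C = arccos(0.705215) ≈ 45.153°

C = 45.15°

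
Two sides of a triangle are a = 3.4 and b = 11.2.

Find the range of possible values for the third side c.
Triangle inequality: |a − b| < c < a + b
|a − b| = |3.4 − 11.2| = 7.8
a + b = 3.4 + 11.2 = 14.6

7.8 < c < 14.6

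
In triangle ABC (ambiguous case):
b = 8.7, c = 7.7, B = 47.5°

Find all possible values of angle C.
b/sin(B) = c/sin(C)  ⇒  sin(C) = c·sin(B)/b = 7.7·sin(47.5°)/8.7
sin(47.5°) ≈ 0.737277
sin(C) ≈ 7.7·0.737277/8.7 ≈ 5.67704/8.7 ≈ 0.652533
Candidate 1: C₁ = arcsin(0.652533) ≈ 40.7328°  →  A = 180° − 47.5° − 40.7328° ≈ 91.7672° > 0, valid
Candidate 2: C₂ = 180° − C₁ ≈ 139.267°  →  A = 180° − 47.5° − 139.267° ≈ -6.7672° ≤ 0, not a valid triangle

C = 40.73° (one solution)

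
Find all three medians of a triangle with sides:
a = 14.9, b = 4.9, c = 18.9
Median formula: m_a = ½√(2b² + 2c² − a²) (and cyclically). a² = 222.01, b² = 24.01, c² = 357.21.
m_a = ½√(2·24.01 + 2·357.21 − 222.01) = ½√540.43 ≈ ½·23.2472 ≈ 11.6236
m_b = ½√(2·222.01 + 2·357.21 − 24.01) = ½√1134.43 ≈ ½·33.6813 ≈ 16.8407
m_c = ½√(2·222.01 + 2·24.01 − 357.21) = ½√134.83 ≈ ½·11.6116 ≈ 5.80582

m_a = 11.62, m_b = 16.84, m_c = 5.806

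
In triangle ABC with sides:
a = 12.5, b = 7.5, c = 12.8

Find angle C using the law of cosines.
c² = a² + b² − 2ab·cos(C)  ⇒  cos(C) = (a² + b² − c²)/(2ab)
cos(C) = (12.5² + 7.5² − 12.8²)/(2·12.5·7.5) = (156.25 + 56.25 − 163.84)/187.5 = 48.66/187.5 ≈ 0.25952
C = arccos(0.25952) ≈ 74.9584°

C = 74.96°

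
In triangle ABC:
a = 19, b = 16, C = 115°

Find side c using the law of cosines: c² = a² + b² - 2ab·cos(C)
c² = 19² + 16² − 2·19·16·cos(115°)
cos(115°) ≈ -0.422618
c² ≈ 361 + 256 − 608·(-0.422618) ≈ 617 + 256.952 ≈ 873.952
c ≈ √873.952 ≈ 29.5627

c = 29.56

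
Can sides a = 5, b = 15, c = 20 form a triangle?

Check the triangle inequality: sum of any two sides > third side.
a + b vs c: 5 + 15 = 20 ≤ 20  ✗
a + c vs b: 5 + 20 = 25 > 15  ✓
b + c vs a: 15 + 20 = 35 > 5  ✓

No: 5 + 15 = 20 is not > 20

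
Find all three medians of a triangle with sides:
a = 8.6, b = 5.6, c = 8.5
Median formula: m_a = ½√(2b² + 2c² − a²) (and cyclically). a² = 73.96, b² = 31.36, c² = 72.25.
m_a = ½√(2·31.36 + 2·72.25 − 73.96) = ½√133.26 ≈ ½·11.5438 ≈ 5.77191
m_b = ½√(2·73.96 + 2·72.25 − 31.36) = ½√261.06 ≈ ½·16.1574 ≈ 8.07868
m_c = ½√(2·73.96 + 2·31.36 − 72.25) = ½√138.39 ≈ ½·11.7639 ≈ 5.88196

m_a = 5.772, m_b = 8.079, m_c = 5.882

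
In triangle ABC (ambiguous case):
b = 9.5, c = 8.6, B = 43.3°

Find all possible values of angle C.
b/sin(B) = c/sin(C)  ⇒  sin(C) = c·sin(B)/b = 8.6·sin(43.3°)/9.5
sin(43.3°) ≈ 0.685818
sin(C) ≈ 8.6·0.685818/9.5 ≈ 5.89804/9.5 ≈ 0.620846
Candidate 1: C₁ = arcsin(0.620846) ≈ 38.3779°  →  A = 180° − 43.3° − 38.3779° ≈ 98.3221° > 0, valid
Candidate 2: C₂ = 180° − C₁ ≈ 141.622°  →  A = 180° − 43.3° − 141.622° ≈ -4.9221° ≤ 0, not a valid triangle

C = 38.38° (one solution)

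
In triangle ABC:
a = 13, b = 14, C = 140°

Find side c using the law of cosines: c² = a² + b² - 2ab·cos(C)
c² = 13² + 14² − 2·13·14·cos(140°)
cos(140°) ≈ -0.766044
c² ≈ 169 + 196 − 364·(-0.766044) ≈ 365 + 278.84 ≈ 643.84
c ≈ √643.84 ≈ 25.374

c = 25.37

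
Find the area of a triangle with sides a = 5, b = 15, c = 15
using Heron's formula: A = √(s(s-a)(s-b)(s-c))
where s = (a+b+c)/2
s = (5 + 15 + 15)/2 = 35/2 = 17.5
s − a = 12.5, s − b = 2.5, s − c = 2.5
s(s−a)(s−b)(s−c) = 17.5·12.5·2.5·2.5 = 1367.1875
Area = √1367.1875 ≈ 36.9755

s = 17.5, Area = 36.98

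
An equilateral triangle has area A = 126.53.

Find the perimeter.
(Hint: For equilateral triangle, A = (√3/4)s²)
A = (√3/4)s²  ⇒  s² = 4A/√3 = 4·126.53/√3 = 506.12/1.73205 ≈ 292.209
s ≈ √292.209 ≈ 17.0941
Perimeter = 3s ≈ 3·17.0941 ≈ 51.2823

Perimeter = 51.28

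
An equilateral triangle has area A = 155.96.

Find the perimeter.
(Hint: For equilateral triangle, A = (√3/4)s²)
A = (√3/4)s²  ⇒  s² = 4A/√3 = 4·155.96/√3 = 623.84/1.73205 ≈ 360.174
s ≈ √360.174 ≈ 18.9783
Perimeter = 3s ≈ 3·18.9783 ≈ 56.9348

Perimeter = 56.93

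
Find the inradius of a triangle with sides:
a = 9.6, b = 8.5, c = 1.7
r = Area/s where s is the semi-perimeter.
s = (9.6 + 8.5 + 1.7)/2 = 19.8/2 = 9.9
Area = √(s(s−a)(s−b)(s−c)) = √(9.9·0.3·1.4·8.2) ≈ √34.0956 ≈ 5.83914
r ≈ 5.83914/9.9 ≈ 0.589813

r = 0.5898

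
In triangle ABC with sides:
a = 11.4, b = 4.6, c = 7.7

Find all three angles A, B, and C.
Law of cosines for each angle (a² = 129.96, b² = 21.16, c² = 59.29):
cos(A) = (b² + c² − a²)/(2bc) = (21.16 + 59.29 − 129.96)/(2·4.6·7.7) = -49.51/70.84 ≈ -0.698899  ⇒  A ≈ 134.339°
cos(B) = (a² + c² − b²)/(2ac) = (129.96 + 59.29 − 21.16)/(2·11.4·7.7) = 168.09/175.56 ≈ 0.95745  ⇒  B ≈ 16.774°
cos(C) = (a² + b² − c²)/(2ab) = (129.96 + 21.16 − 59.29)/(2·11.4·4.6) = 91.83/104.88 ≈ 0.875572  ⇒  C ≈ 28.8872°
Check: A + B + C ≈ 180°

A = 134.3°, B = 16.77°, C = 28.89°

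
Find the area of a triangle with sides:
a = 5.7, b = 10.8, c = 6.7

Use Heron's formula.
s = (5.7 + 10.8 + 6.7)/2 = 23.2/2 = 11.6
s − a = 5.9, s − b = 0.8, s − c = 4.9
s(s−a)(s−b)(s−c) = 11.6·5.9·0.8·4.9 ≈ 268.285
Area = √268.285 ≈ 16.3794

Area = 16.38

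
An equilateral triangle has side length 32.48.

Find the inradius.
r = Area/s with s the semi-perimeter.
Area = (√3/4)·32.48² = (√3/4)·1054.9504 ≈ 0.433013·1054.9504 ≈ 456.807
s = 3·32.48/2 = 48.72
r ≈ 456.807/48.72 ≈ 9.37617
(Equivalently r = side/(2√3) = 32.48/3.4641 ≈ 9.37617.)

r = 9.376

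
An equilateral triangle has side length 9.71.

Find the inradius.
r = Area/s with s the semi-perimeter.
Area = (√3/4)·9.71² = (√3/4)·94.2841 ≈ 0.433013·94.2841 ≈ 40.8262
s = 3·9.71/2 = 14.565
r ≈ 40.8262/14.565 ≈ 2.80304
(Equivalently r = side/(2√3) = 9.71/3.4641 ≈ 2.80304.)

r = 2.803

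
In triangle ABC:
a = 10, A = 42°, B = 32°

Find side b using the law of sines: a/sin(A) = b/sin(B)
a/sin(A) = b/sin(B)  ⇒  b = a·sin(B)/sin(A) = 10·sin(32°)/sin(42°)
sin(32°) ≈ 0.529919, sin(42°) ≈ 0.669131
b ≈ 10·0.529919/0.669131 ≈ 5.29919/0.669131 ≈ 7.91952

b = 7.92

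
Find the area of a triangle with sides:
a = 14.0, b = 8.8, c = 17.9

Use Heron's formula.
s = (14.0 + 8.8 + 17.9)/2 = 40.7/2 = 20.35
s − a = 6.35, s − b = 11.55, s − c = 2.45
s(s−a)(s−b)(s−c) = 20.35·6.35·11.55·2.45 ≈ 3656.67
Area = √3656.67 ≈ 60.4704

Area = 60.47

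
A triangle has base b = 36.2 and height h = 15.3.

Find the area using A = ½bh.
A = ½·b·h = ½·36.2·15.3 = ½·553.86 = 276.93

Area = 276.93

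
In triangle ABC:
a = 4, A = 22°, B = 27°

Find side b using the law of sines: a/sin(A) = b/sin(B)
a/sin(A) = b/sin(B)  ⇒  b = a·sin(B)/sin(A) = 4·sin(27°)/sin(22°)
sin(27°) ≈ 0.45399, sin(22°) ≈ 0.374607
b ≈ 4·0.45399/0.374607 ≈ 1.81596/0.374607 ≈ 4.84765

b = 4.848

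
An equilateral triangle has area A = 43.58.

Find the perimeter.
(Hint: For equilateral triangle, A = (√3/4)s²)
A = (√3/4)s²  ⇒  s² = 4A/√3 = 4·43.58/√3 = 174.32/1.73205 ≈ 100.644
s ≈ √100.644 ≈ 10.0321
Perimeter = 3s ≈ 3·10.0321 ≈ 30.0964

Perimeter = 30.1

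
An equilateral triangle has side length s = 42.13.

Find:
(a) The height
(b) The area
(a) The height splits the triangle into two 30-60-90 halves: h = s·√3/2 = 42.13·1.73205/2 ≈ 72.9713/2 ≈ 36.4857
(b) Area = (√3/4)·s² = (√3/4)·42.13² = (√3/4)·1774.9369 ≈ 0.433013·1774.9369 ≈ 768.57

Height = 36.49, Area = 768.6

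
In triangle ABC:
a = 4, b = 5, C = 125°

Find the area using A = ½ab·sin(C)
A = ½·a·b·sin(C) = ½·4·5·sin(125°)
sin(125°) ≈ 0.819152
A ≈ ½·20·0.819152 = 10·0.819152 ≈ 8.19152

Area = 8.192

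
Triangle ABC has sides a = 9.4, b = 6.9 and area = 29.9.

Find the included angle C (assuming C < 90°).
Area = ½·a·b·sin(C)  ⇒  sin(C) = 2·Area/(a·b) = 2·29.9/(9.4·6.9) = 59.8/64.86 ≈ 0.921986
C = arcsin(0.921986) ≈ 67.2181° (taking the acute solution since C < 90°)

C = 67.22°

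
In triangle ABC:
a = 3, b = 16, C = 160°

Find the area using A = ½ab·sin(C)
A = ½·a·b·sin(C) = ½·3·16·sin(160°)
sin(160°) ≈ 0.34202
A ≈ ½·48·0.34202 = 24·0.34202 ≈ 8.20848

Area = 8.208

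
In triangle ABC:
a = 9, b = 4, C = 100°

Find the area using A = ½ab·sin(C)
A = ½·a·b·sin(C) = ½·9·4·sin(100°)
sin(100°) ≈ 0.984808
A ≈ ½·36·0.984808 = 18·0.984808 ≈ 17.7265

Area = 17.73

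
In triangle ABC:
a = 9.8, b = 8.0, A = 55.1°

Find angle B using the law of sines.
a/sin(A) = b/sin(B)  ⇒  sin(B) = b·sin(A)/a = 8.0·sin(55.1°)/9.8
sin(55.1°) ≈ 0.820152
sin(B) ≈ 8.0·0.820152/9.8 ≈ 6.56122/9.8 ≈ 0.669512
B = arcsin(0.669512) ≈ 42.0294°
(Since b ≤ a we need B ≤ A, so the obtuse alternative 180° − 42.0294° ≈ 137.971° is rejected.)

B = 42.03°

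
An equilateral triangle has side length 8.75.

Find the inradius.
r = Area/s with s the semi-perimeter.
Area = (√3/4)·8.75² = (√3/4)·76.5625 ≈ 0.433013·76.5625 ≈ 33.1525
s = 3·8.75/2 = 13.125
r ≈ 33.1525/13.125 ≈ 2.52591
(Equivalently r = side/(2√3) = 8.75/3.4641 ≈ 2.52591.)

r = 2.526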